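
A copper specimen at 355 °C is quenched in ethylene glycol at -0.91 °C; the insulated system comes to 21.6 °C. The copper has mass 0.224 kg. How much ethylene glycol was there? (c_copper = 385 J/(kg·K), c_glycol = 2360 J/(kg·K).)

m ≈ 0.541 kg

Let T be the final temperature. ΣQ_i = 0:
0.224×385×(21.6 − 355) + m×2360×(21.6 − (-0.91)) = 0
53124 m = 28752
m = 28752/53124 ≈ 0.5412 kg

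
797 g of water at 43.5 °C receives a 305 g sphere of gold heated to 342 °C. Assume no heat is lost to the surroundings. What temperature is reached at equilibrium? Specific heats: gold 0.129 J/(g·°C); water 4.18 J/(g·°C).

Let T be the final temperature. ΣQ_i = 0:
305*0.129*(T − 342) + 797*4.18*(T − 43.5) = 0
39.34(T − 342) + 3331.5(T − 43.5) = 0
3370.8 T = 158374
T = 158374 / 3370.8 = 47 °C

T_f ≈ 47.0 °C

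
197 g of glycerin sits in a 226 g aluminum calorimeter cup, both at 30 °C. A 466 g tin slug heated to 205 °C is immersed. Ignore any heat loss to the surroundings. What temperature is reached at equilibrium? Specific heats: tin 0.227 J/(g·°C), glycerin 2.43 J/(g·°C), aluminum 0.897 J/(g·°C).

T_f ≈ 53.5 °C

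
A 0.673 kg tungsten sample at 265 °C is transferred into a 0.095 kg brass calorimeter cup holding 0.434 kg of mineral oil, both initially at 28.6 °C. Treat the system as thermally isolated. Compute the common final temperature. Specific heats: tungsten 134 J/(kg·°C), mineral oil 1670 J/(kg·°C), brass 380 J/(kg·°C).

Heat gained plus heat lost sum to zero:
0.673·134·(T − 265) + 0.434·1670·(T − 28.6) + 0.095·380·(T − 28.6) = 0
851.06 T = 45659
T = 45659/851.06 ≈ 53.65 °C

T_f ≈ 53.6 °C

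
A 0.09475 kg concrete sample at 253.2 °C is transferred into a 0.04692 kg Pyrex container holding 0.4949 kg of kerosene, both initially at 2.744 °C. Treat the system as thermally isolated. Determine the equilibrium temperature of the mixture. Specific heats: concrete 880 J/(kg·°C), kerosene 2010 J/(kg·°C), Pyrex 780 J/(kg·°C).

T_f ≈ 21.5 °C

Heat gained plus heat lost sum to zero:
0.09475·880·(T − 253.2) + 0.4949·2010·(T − 2.744) + 0.04692·780·(T − 2.744) = 0
83.38(T − 253.2) + 994.75(T − 2.744) + 36.6(T − 2.744) = 0
1114.7 T = 23942
T = 23942/1114.7 ≈ 21.48 °C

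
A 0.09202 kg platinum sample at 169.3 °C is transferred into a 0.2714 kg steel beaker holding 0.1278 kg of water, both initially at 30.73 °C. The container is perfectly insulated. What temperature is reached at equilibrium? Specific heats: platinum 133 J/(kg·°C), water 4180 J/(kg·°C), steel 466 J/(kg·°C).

T_f ≈ 33.3 °C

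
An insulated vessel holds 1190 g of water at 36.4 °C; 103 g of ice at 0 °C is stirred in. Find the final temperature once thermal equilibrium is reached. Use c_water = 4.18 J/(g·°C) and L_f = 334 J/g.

T_f ≈ 27.1 °C

Conservation of energy gives ΣQ = 0:
melt ice: 103×334 = 34402; warm the meltwater: 430.54 T; water cools: 1190×4.18×(T − 36.4) = 4974.2(T − 36.4)
5404.7 T = 181061 − 34402 = 146659
T ≈ 27.14 °C — above 0 °C, consistent with complete melting.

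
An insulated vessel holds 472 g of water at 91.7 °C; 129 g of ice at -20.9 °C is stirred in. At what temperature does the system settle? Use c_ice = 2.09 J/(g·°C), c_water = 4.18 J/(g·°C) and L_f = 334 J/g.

Heat gained plus heat lost sum to zero:
warm ice to 0 °C: 129×2.09×(0 − (-20.9)) = 5634.8
  latent heat to melt: 129×334 = 43086
  meltwater 0→T: 129×4.18×T = 539.22 T
  water: 1973(T − 91.7)
2512.2 T = 180920 − 48721 = 132200
T ≈ 52.62 °C (positive, so assuming full melt was valid).

T_f ≈ 52.6 °C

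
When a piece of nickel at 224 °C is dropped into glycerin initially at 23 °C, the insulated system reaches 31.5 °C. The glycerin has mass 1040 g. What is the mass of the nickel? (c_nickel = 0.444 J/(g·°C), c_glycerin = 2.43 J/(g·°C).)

Energy conservation, ΣQ = 0:
m×0.444×(31.5 − 224) + 1040×2.43×(31.5 − 23) = 0
-85.47 m = -21481
m = -21481/-85.47 ≈ 251.3 g

m ≈ 251 g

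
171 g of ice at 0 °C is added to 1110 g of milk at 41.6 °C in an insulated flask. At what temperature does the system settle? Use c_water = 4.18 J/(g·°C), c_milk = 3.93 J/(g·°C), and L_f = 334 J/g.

Let T be the final temperature. ΣQ_i = 0:
fusion: m_ice L_f = 171·334 = 57114
  warm the meltwater: 714.78 T
  milk cools: 1110·3.93·(T − 41.6) = 4362.3(T − 41.6)
5077.1 T = 181472 − 57114 = 124358
T ≈ 24.49 °C. Since T > 0 °C, the all-ice-melts assumption holds.

T_f ≈ 24.5 °C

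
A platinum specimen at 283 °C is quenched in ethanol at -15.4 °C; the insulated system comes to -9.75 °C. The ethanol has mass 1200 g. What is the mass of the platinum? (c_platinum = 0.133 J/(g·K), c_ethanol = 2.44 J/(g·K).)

Heat lost by the platinum = heat gained by the ethanol:
m·0.133·(283 − -9.75) = 1200·2.44·(-9.75 − (-15.4))
38.94 m = 16543  ⇒  m ≈ 424.9 g

m ≈ 425 g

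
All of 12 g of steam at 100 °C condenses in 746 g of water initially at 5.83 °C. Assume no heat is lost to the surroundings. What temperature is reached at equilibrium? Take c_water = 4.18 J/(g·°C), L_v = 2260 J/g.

T_f ≈ 15.9 °C

Net heat exchanged in the isolated system is zero:
condense steam: −12·2260 = −27120
  condensate cools 100→T: 12·4.18·(T − 100) = 50.16(T − 100)
  water warms: 746·4.18·(T − 5.83) = 3118.3(T − 5.83)
3168.4 T = 27120 + 5016 + 18180 = 50316
T ≈ 15.88 °C — below 100 °C, confirming all the steam condensed.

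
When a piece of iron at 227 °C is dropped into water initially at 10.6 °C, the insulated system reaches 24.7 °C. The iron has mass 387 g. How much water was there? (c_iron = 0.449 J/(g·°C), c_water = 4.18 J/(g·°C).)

Energy conservation, ΣQ = 0:
387×0.449×(24.7 − 227) + m×4.18×(24.7 − 10.6) = 0
58.94 m = 35152
m = 35152/58.94 ≈ 596.4 g

m ≈ 596 g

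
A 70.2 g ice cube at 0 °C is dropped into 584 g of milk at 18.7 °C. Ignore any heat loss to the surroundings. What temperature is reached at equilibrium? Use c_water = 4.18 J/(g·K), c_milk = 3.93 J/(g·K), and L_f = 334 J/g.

T_f ≈ 7.5 °C

Net heat exchanged in the isolated system is zero:
melt ice: 70.2×334 = 23447
  meltwater 0→T: 70.2×4.18×T = 293.44 T
  milk cools: 584×3.93×(T − 18.7) = 2295.1(T − 18.7)
2588.6 T = 42919 − 23447 = 19472
T ≈ 7.52 °C. Since T > 0 °C, the all-ice-melts assumption holds.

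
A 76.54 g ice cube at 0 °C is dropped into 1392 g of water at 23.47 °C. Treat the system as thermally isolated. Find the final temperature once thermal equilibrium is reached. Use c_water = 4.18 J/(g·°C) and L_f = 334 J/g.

Energy balance with sensible and latent terms:
fusion: m_ice L_f = 76.54×334 = 25564
  meltwater 0→T: 76.54×4.18×T = 319.94 T
  water: 5818.6(T − 23.47)
6138.5 T = 136562 − 25564 = 110997
T ≈ 18.08 °C (positive, so assuming full melt was valid).

T_f ≈ 18.1 °C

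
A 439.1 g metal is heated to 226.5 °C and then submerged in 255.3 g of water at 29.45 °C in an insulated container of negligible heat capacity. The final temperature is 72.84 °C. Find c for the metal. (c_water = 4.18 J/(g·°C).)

c ≈ 0.686 J/(g·°C)

m_s c (T_s − T_f) = m_water c_water (T_f − T_0):
439.1·c·(226.5 − 72.84) = 255.3·4.18·(72.84 − 29.45)
67472 c = 46304  ⇒  c ≈ 0.6863 J/(g·°C)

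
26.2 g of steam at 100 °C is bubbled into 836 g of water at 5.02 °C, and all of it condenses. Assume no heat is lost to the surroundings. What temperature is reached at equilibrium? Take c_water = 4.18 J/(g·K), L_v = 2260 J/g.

T_f ≈ 24.3 °C

Heat gained plus heat lost sum to zero:
condense steam: −26.2×2260 = −59212
  condensed water 100 °C→T: 109.52(T − 100)
  water warms: 836×4.18×(T − 5.02) = 3494.5(T − 5.02)
3604 T = 59212 + 10952 + 17542 = 87706
T ≈ 24.34 °C — below 100 °C, confirming all the steam condensed.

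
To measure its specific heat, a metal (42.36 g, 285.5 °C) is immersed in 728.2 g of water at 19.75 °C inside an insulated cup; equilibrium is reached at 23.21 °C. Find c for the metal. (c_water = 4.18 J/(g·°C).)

c ≈ 0.948 J/(g·°C)

Let T be the final temperature. ΣQ_i = 0:
42.36·c·(23.21 − 285.5) + 728.2·4.18·(23.21 − 19.75) = 0
-11111 c = -10532
c = -10532/-11111 ≈ 0.9479 J/(g·°C)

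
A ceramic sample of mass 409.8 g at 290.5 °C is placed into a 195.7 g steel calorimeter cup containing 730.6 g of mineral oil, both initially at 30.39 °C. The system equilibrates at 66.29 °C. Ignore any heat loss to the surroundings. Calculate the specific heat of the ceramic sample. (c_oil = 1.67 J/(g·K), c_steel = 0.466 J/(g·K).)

c ≈ 0.512 J/(g·K)

Conservation of energy gives ΣQ = 0:
409.8×c×(66.29 − 290.5) + 730.6×1.67×(66.29 − 30.39) + 195.7×0.466×(66.29 − 30.39) = 0
-91881 c = -47076
c = -47076/-91881 ≈ 0.5124 J/(g·K)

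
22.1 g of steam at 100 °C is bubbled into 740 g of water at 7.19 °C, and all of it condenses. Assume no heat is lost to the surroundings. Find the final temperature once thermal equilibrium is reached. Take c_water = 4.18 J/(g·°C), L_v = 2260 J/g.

Conservation of energy gives ΣQ = 0:
condense steam: −22.1×2260 = −49946
  condensate cools 100→T: 22.1×4.18×(T − 100) = 92.38(T − 100)
  water warms: 740×4.18×(T − 7.19) = 3093.2(T − 7.19)
3185.6 T = 49946 + 9237.8 + 22240 = 81424
T ≈ 25.56 °C, under the boiling point, so the assumption holds.

T_f ≈ 25.6 °C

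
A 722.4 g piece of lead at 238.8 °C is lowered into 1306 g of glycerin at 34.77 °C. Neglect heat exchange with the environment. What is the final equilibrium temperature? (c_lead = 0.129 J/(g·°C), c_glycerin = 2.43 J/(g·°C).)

T_f ≈ 40.6 °C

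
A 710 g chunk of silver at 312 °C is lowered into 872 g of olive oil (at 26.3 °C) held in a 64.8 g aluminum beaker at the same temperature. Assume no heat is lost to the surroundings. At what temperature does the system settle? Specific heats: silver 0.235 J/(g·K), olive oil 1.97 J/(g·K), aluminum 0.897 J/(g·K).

T_f ≈ 50.8 °C

T_f is the heat-capacity-weighted average of the initial temperatures:
T_f = (166.85·312 + 1717.8·26.3 + 58.13·26.3) / (166.85 + 1717.8 + 58.13)
    = 98765 / 1942.8 ≈ 50.84 °C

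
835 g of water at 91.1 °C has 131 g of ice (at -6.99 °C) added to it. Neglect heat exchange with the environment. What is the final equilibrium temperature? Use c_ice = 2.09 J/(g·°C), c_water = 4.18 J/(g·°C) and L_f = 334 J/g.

T_f ≈ 67.4 °C

Conservation of energy gives ΣQ = 0:
warm ice to 0 °C: 131×2.09×(0 − (-6.99)) = 1913.8
  melt ice: 131×334 = 43754
  meltwater 0→T: 131×4.18×T = 547.58 T
  water cools: 835×4.18×(T − 91.1) = 3490.3(T − 91.1)
4037.9 T = 317966 − 45668 = 272299
T ≈ 67.44 °C (positive, so assuming full melt was valid).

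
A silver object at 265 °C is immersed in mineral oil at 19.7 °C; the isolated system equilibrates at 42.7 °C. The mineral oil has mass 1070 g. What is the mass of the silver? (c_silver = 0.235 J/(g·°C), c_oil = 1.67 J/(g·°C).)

Heat lost by the silver = heat gained by the oil:
m×0.235×(265 − 42.7) = 1070×1.67×(42.7 − 19.7)
52.24 m = 41099  ⇒  m ≈ 786.7 g

m ≈ 787 g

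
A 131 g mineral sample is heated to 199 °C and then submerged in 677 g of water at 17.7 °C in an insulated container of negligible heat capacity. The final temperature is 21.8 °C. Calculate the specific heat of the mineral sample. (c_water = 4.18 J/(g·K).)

Setting the total heat transfer to zero:
131·c·(21.8 − 199) + 677·4.18·(21.8 − 17.7) = 0
-23213 c = -11602
c = -11602/-23213 ≈ 0.4998 J/(g·K)

c ≈ 0.5 J/(g·K)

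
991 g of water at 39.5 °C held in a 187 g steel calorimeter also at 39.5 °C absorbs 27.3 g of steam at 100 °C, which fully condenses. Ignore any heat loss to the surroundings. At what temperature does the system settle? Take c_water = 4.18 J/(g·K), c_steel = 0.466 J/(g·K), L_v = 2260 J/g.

T_f ≈ 55.3 °C

Energy balance with sensible and latent terms:
condense steam: −27.3·2260 = −61698; condensate cools 100→T: 27.3·4.18·(T − 100) = 114.11(T − 100); water warms: 991·4.18·(T − 39.5) = 4142.4(T − 39.5); cup: 87.14(T − 39.5)
4343.6 T = 61698 + 11411 + 167066 = 240176
T ≈ 55.29 °C, under the boiling point, so the assumption holds.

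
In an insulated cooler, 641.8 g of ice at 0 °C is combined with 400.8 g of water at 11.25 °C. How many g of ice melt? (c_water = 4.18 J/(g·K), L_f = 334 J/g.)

m_melted ≈ 56.4 g

Cooling the water to 0 °C releases 400.8×4.18×11.25 = 18848 J.
Fully melting the ice requires m_ice L_f = 641.8×334 = 214361 J.
That's not enough to melt it all — equilibrium is at 0 °C with ice remaining.
m_melt = 18848 / L_f = 56.43 g.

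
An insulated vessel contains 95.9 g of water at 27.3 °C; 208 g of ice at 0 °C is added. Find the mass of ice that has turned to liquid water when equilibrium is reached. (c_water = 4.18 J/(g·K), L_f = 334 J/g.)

Water can give up m c ΔT = 95.9×4.18×27.3 = 10944 J before reaching 0 °C.
Fully melting the ice requires m_ice L_f = 208×334 = 69472 J.
That's not enough to melt it all — equilibrium is at 0 °C with ice remaining.
Mass melted = 10944/334 ≈ 32.77 g.

m_melted ≈ 32.8 g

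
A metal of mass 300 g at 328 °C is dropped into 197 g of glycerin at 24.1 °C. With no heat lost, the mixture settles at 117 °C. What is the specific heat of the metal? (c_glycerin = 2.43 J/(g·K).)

Heat gained plus heat lost sum to zero:
300×c×(117 − 328) + 197×2.43×(117 − 24.1) = 0
-63300 c = -44472
c = -44472/-63300 ≈ 0.7026 J/(g·K)

c ≈ 0.703 J/(g·K)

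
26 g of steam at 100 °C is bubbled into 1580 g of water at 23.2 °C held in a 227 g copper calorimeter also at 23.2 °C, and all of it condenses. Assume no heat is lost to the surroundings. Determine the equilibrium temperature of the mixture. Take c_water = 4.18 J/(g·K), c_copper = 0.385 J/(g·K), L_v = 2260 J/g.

Sum of m c ΔT and latent-heat terms is zero:
condense steam: −26·2260 = −58760; condensed water 100 °C→T: 108.68(T − 100); water warms: 1580·4.18·(T − 23.2) = 6604.4(T − 23.2); cup: 87.39(T − 23.2)
6800.5 T = 58760 + 10868 + 155250 = 224878
T ≈ 33.07 °C (< 100 °C, so full condensation is consistent).

T_f ≈ 33.1 °C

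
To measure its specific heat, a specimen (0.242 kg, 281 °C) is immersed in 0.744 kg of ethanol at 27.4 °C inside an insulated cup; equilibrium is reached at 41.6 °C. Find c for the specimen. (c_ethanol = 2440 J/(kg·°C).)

c ≈ 445 J/(kg·°C)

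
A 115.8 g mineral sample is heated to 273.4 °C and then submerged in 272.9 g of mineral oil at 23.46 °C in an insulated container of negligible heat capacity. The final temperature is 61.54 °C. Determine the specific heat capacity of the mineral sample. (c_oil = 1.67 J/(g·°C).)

c ≈ 0.707 J/(g·°C)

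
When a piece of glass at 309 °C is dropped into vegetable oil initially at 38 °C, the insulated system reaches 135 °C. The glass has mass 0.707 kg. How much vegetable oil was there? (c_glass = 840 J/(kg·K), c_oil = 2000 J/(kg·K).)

m ≈ 0.533 kg

|Q_glass| = |Q_oil|:
0.707·840·(309 − 135) = m·2000·(135 − 38)
194000 m = 103335  ⇒  m ≈ 0.5327 kg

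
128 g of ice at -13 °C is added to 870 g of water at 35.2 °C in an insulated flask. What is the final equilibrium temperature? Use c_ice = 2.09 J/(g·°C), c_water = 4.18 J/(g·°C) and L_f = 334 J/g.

Energy conservation, ΣQ = 0:
warm ice to 0 °C: 128×2.09×(0 − (-13)) = 3477.8
  latent heat to melt: 128×334 = 42752
  warm the meltwater: 535.04 T
  water: 3636.6(T − 35.2)
4171.6 T = 128008 − 46230 = 81779
T ≈ 19.60 °C — above 0 °C, consistent with complete melting.

T_f ≈ 19.6 °C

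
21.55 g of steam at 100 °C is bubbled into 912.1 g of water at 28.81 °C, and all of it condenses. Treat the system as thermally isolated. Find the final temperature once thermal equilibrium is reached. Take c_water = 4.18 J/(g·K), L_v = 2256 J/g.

Heat gained plus heat lost sum to zero:
steam→water at 100 °C releases m L_v = 21.55×2256 = 48617; condensate cools 100→T: 21.55×4.18×(T − 100) = 90.08(T − 100); original water: 3812.6(T − 28.81)
3902.7 T = 48617 + 9007.9 + 109840 = 167465
T ≈ 42.91 °C — below 100 °C, confirming all the steam condensed.

T_f ≈ 42.9 °C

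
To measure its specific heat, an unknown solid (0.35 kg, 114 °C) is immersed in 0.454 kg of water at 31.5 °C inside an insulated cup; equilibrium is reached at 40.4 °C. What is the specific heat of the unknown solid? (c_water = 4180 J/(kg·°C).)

c ≈ 656 J/(kg·°C)

m_s c (T_s − T_f) = m_water c_water (T_f − T_0):
0.35×c×(114 − 40.4) = 0.454×4180×(40.4 − 31.5)
25.76 c = 16890  ⇒  c ≈ 655.7 J/(kg·°C)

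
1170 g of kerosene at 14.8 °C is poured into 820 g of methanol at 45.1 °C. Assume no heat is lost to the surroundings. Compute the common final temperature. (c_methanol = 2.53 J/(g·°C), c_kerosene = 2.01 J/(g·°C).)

T_f ≈ 29.0 °C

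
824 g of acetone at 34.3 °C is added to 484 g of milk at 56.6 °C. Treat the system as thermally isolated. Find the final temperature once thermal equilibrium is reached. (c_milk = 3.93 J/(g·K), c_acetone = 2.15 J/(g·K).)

|Q_milk| = |Q_acetone|:
484*3.93*(56.6 − T) = 824*2.15*(T − 34.3)
1902.1(56.6 − T) = 1771.6(T − 34.3)
3673.7 T = 168426  ⇒  T ≈ 45.85 °C

T_f ≈ 45.8 °C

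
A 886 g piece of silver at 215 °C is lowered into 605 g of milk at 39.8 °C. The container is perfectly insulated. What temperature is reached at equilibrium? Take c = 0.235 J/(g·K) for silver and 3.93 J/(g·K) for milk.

T_f ≈ 53.9 °C

T_f is the heat-capacity-weighted average of the initial temperatures:
T_f = (208.21×215 + 2377.7×39.8) / (208.21 + 2377.7)
    = 139396 / 2585.9 ≈ 53.91 °C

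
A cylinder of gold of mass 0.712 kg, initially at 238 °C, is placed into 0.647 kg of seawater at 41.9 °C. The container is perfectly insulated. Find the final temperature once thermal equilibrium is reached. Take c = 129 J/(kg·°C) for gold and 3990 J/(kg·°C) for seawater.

T_f ≈ 48.6 °C

Net heat exchanged in the isolated system is zero:
0.712·129·(T − 238) + 0.647·3990·(T − 41.9) = 0
2673.4 T = 130026
T ≈ 48.64 °C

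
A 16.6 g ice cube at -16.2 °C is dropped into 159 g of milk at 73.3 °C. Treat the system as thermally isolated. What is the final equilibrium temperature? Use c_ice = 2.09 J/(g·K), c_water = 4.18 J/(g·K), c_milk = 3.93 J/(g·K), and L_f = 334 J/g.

T_f ≈ 57.2 °C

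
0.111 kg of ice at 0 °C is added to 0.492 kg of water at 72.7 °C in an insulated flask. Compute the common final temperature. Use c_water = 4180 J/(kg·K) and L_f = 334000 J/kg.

Net heat exchanged in the isolated system is zero:
melt ice: 0.111·334000 = 37074; warm the meltwater: 463.98 T; water: 2056.6(T − 72.7)
2520.5 T = 149512 − 37074 = 112438
T ≈ 44.61 °C (positive, so assuming full melt was valid).

T_f ≈ 44.6 °C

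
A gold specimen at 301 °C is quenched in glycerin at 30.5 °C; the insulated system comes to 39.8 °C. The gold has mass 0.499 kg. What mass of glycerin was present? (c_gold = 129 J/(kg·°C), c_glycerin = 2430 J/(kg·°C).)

m ≈ 0.744 kg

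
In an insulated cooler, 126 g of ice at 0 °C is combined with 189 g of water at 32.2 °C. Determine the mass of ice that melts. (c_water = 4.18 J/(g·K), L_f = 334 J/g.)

Water can give up m c ΔT = 189·4.18·32.2 = 25439 J before reaching 0 °C.
To melt every bit of ice: 126·334 = 42084 J.
Since 25439 < 42084 J, not all the ice melts; equilibrium is at 0 °C.
m_melted·334 = 25439  ⇒  m_melted ≈ 76.16 g.

m_melted ≈ 76.2 g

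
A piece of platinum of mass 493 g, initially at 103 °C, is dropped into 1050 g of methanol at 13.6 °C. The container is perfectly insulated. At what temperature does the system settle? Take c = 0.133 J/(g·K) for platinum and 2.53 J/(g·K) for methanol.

T_f is the heat-capacity-weighted average of the initial temperatures:
T_f = (65.57·103 + 2656.5·13.6) / (65.57 + 2656.5)
    = 42882 / 2722.1 ≈ 15.75 °C

T_f ≈ 15.8 °C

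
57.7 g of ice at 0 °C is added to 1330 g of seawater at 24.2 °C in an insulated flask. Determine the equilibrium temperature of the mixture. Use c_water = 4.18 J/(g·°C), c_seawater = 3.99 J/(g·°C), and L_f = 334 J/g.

Heat gained plus heat lost sum to zero:
latent heat to melt: 57.7·334 = 19272; warm the meltwater: 241.19 T; seawater cools: 1330·3.99·(T − 24.2) = 5306.7(T − 24.2)
5547.9 T = 128422 − 19272 = 109150
T ≈ 19.67 °C. Since T > 0 °C, the all-ice-melts assumption holds.

T_f ≈ 19.7 °C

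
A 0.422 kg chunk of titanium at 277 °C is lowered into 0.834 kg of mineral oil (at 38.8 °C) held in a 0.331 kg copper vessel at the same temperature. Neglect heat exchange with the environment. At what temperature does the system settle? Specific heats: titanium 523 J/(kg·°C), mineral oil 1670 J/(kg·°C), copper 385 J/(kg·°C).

T_f ≈ 69.0 °C

Taking heat into each body as positive, Σ m c ΔT = 0:
0.422×523×(T − 277) + 0.834×1670×(T − 38.8) + 0.331×385×(T − 38.8) = 0
220.71(T − 277) + 1392.8(T − 38.8) + 127.44(T − 38.8) = 0
1740.9 T = 120120
T ≈ 69.00 °C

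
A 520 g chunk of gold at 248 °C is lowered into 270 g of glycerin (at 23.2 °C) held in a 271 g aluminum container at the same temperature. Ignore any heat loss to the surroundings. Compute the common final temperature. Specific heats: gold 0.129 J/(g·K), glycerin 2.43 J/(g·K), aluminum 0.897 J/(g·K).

T_f ≈ 38.8 °C

Conservation of energy gives ΣQ = 0:
520×0.129×(T − 248) + 270×2.43×(T − 23.2) + 271×0.897×(T − 23.2) = 0
67.08(T − 248) + 656.1(T − 23.2) + 243.09(T − 23.2) = 0
(67.08 + 656.1 + 243.09) T = 67.08×248 + 656.1×23.2 + 243.09×23.2
T ≈ 38.81 °C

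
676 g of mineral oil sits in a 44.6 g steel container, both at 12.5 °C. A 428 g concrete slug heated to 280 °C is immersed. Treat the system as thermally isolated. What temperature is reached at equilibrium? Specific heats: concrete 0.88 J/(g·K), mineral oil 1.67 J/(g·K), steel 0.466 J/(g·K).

Conservation of energy gives ΣQ = 0:
428×0.88×(T − 280) + 676×1.67×(T − 12.5) + 44.6×0.466×(T − 12.5) = 0
376.64(T − 280) + 1128.9(T − 12.5) + 20.78(T − 12.5) = 0
1526.3 T = 119830
T ≈ 78.51 °C

T_f ≈ 78.5 °C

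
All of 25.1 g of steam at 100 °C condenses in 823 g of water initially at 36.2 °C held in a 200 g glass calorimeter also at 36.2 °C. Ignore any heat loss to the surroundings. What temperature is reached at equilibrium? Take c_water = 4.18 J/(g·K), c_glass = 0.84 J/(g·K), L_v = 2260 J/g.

Net heat exchanged in the isolated system is zero:
condense steam: −25.1·2260 = −56726
  condensed water 100 °C→T: 104.92(T − 100)
  water warms: 823·4.18·(T − 36.2) = 3440.1(T − 36.2)
  glass cup: 200·0.84·(T − 36.2) = 168(T − 36.2)
3713.1 T = 56726 + 10492 + 130615 = 197832
T ≈ 53.28 °C (< 100 °C, so full condensation is consistent).

T_f ≈ 53.3 °C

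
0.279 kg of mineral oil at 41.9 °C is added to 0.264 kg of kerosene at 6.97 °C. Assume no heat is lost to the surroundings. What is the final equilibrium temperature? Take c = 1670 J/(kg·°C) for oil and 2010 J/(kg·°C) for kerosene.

T_f ≈ 23.3 °C

|Q_oil| = |Q_kerosene|:
0.279×1670×(41.9 − T) = 0.264×2010×(T − 6.97)
465.93(41.9 − T) = 530.64(T − 6.97)
996.57 T = 23221  ⇒  T ≈ 23.30 °C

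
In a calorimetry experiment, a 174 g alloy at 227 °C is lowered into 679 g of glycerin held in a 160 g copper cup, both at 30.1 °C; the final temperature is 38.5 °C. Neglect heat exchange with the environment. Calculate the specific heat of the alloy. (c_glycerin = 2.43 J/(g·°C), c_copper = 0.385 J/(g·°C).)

c ≈ 0.438 J/(g·°C)

Conservation of energy gives ΣQ = 0:
174·c·(38.5 − 227) + 679·2.43·(38.5 − 30.1) + 160·0.385·(38.5 − 30.1) = 0
-32799 c = -14377
c = -14377/-32799 ≈ 0.4383 J/(g·°C)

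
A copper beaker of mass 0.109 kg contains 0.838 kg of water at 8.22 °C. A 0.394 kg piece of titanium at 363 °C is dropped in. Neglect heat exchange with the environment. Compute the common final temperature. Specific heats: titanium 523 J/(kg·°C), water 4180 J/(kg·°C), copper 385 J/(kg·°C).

T_f ≈ 27.7 °C

T_f = Σ m_i c_i T_i / Σ m_i c_i:
T_f = (206.06×363 + 3502.8×8.22 + 41.97×8.22) / (206.06 + 3502.8 + 41.97)
    = 103939 / 3750.9 ≈ 27.71 °C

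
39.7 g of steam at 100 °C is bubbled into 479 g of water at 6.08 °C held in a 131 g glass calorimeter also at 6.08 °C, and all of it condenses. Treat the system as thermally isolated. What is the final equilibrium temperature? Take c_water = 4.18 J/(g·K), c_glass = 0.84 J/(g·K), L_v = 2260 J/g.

Heat gained plus heat lost sum to zero:
steam→water at 100 °C releases m L_v = 39.7·2260 = 89722
  condensate cools 100→T: 39.7·4.18·(T − 100) = 165.95(T − 100)
  original water: 2002.2(T − 6.08)
  cup: 110.04(T − 6.08)
2278.2 T = 89722 + 16595 + 12843 = 119159
T ≈ 52.30 °C (< 100 °C, so full condensation is consistent).

T_f ≈ 52.3 °C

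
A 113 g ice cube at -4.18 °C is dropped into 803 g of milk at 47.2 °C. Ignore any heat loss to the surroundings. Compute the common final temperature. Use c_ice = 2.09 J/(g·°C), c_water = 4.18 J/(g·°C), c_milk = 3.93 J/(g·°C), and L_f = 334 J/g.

T_f ≈ 30.4 °C

Setting the total heat transfer to zero:
ice -4.18→0 °C: 113×2.09×4.18 = 987.19; fusion: m_ice L_f = 113×334 = 37742; warm the meltwater: 472.34 T; milk: 3155.8(T − 47.2)
3628.1 T = 148953 − 38729 = 110224
T ≈ 30.38 °C — above 0 °C, consistent with complete melting.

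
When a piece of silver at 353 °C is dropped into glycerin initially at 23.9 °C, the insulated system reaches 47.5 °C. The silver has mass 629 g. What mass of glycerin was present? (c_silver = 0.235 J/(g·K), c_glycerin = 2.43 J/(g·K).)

Heat gained plus heat lost sum to zero:
629·0.235·(47.5 − 353) + m·2.43·(47.5 − 23.9) = 0
57.35 m = 45157
m = 45157/57.35 ≈ 787.4 g

m ≈ 787 g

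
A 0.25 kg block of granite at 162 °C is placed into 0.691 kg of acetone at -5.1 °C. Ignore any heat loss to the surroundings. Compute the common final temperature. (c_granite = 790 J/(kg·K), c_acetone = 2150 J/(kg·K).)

Set heat shed by the hot body equal to heat absorbed by the cold body:
0.25·790·(162 − T) = 0.691·2150·(T − (-5.1))
197.5(162 − T) = 1485.6(T − (-5.1))
1683.1 T = 24418  ⇒  T ≈ 14.51 °C

T_f ≈ 14.5 °C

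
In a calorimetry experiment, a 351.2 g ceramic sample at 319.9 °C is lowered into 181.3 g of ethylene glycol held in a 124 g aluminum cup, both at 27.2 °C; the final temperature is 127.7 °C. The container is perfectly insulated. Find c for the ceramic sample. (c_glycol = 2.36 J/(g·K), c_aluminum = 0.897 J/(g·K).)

c ≈ 0.803 J/(g·K)

Net heat exchanged in the isolated system is zero:
351.2·c·(127.7 − 319.9) + 181.3·2.36·(127.7 − 27.2) + 124·0.897·(127.7 − 27.2) = 0
-67501 c = -54179
c = -54179/-67501 ≈ 0.8026 J/(g·K)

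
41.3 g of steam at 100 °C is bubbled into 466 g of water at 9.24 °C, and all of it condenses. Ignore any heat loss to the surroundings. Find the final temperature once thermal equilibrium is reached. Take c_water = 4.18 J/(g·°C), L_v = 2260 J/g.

T_f ≈ 60.6 °C

Let T be the final temperature. ΣQ_i = 0:
latent heat released on condensation: 41.3·2260 = 93338
  condensed water 100 °C→T: 172.63(T − 100)
  original water: 1947.9(T − 9.24)
2120.5 T = 93338 + 17263 + 17998 = 128600
T ≈ 60.65 °C (< 100 °C, so full condensation is consistent).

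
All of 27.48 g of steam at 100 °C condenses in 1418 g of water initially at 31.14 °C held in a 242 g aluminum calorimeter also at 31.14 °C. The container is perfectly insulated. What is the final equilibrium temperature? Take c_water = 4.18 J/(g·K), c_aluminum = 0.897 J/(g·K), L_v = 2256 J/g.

Heat gained plus heat lost sum to zero:
latent heat released on condensation: 27.48·2256 = 61995
  condensed water 100 °C→T: 114.87(T − 100)
  water warms: 1418·4.18·(T − 31.14) = 5927.2(T − 31.14)
  aluminum cup: 242·0.897·(T − 31.14) = 217.07(T − 31.14)
6259.2 T = 61995 + 11487 + 191334 = 264815
T ≈ 42.31 °C — below 100 °C, confirming all the steam condensed.

T_f ≈ 42.3 °C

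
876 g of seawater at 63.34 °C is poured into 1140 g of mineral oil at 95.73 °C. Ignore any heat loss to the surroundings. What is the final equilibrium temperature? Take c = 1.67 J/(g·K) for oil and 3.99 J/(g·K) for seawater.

T_f ≈ 74.8 °C

Taking heat into each body as positive, Σ m c ΔT = 0:
1140*1.67*(T − 95.73) + 876*3.99*(T − 63.34) = 0
(1903.8 + 3495.2) T = 1903.8*95.73 + 3495.2*63.34
T = 403639/5399 ≈ 74.76 °C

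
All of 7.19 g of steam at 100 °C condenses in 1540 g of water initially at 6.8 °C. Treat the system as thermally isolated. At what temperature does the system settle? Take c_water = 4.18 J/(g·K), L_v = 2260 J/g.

T_f ≈ 9.7 °C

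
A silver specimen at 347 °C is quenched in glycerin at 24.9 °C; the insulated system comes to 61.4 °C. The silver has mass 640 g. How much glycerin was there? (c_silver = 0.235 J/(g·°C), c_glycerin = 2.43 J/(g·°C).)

Net heat exchanged in the isolated system is zero:
640·0.235·(61.4 − 347) + m·2.43·(61.4 − 24.9) = 0
88.7 m = 42954
m = 42954/88.7 ≈ 484.3 g

m ≈ 484 g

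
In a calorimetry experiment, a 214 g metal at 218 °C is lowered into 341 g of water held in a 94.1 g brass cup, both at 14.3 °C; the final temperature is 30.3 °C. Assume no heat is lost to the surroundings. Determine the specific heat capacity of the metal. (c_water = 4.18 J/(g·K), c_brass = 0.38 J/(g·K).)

c ≈ 0.582 J/(g·K)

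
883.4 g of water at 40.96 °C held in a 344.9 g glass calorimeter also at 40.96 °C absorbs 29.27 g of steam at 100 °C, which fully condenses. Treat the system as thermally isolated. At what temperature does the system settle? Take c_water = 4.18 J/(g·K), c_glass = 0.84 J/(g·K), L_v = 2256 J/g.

T_f ≈ 58.8 °C

Sum of m c ΔT and latent-heat terms is zero:
condense steam: −29.27·2256 = −66033; condensed water 100 °C→T: 122.35(T − 100); original water: 3692.6(T − 40.96); glass cup: 344.9·0.84·(T − 40.96) = 289.72(T − 40.96)
4104.7 T = 66033 + 12235 + 163116 = 241384
T ≈ 58.81 °C (< 100 °C, so full condensation is consistent).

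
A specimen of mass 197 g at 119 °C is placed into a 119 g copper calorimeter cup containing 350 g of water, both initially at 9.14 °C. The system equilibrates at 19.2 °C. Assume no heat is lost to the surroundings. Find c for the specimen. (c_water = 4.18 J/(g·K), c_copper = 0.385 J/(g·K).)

c ≈ 0.772 J/(g·K)

Conservation of energy gives ΣQ = 0:
197×c×(19.2 − 119) + 350×4.18×(19.2 − 9.14) + 119×0.385×(19.2 − 9.14) = 0
-19661 c = -15179
c = -15179/-19661 ≈ 0.772 J/(g·K)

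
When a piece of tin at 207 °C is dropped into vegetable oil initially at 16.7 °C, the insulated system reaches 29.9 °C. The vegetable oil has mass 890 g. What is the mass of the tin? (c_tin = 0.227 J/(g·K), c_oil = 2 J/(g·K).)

m ≈ 584 g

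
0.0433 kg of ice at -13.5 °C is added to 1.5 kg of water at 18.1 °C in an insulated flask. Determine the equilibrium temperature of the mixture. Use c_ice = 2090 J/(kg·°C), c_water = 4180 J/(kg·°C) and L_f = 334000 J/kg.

Sum of m c ΔT and latent-heat terms is zero:
warm ice to 0 °C: 0.0433×2090×(0 − (-13.5)) = 1221.7
  fusion: m_ice L_f = 0.0433×334000 = 14462
  meltwater 0→T: 0.0433×4180×T = 180.99 T
  water: 6270(T − 18.1)
6451 T = 113487 − 15684 = 97803
T ≈ 15.16 °C — above 0 °C, consistent with complete melting.

T_f ≈ 15.2 °C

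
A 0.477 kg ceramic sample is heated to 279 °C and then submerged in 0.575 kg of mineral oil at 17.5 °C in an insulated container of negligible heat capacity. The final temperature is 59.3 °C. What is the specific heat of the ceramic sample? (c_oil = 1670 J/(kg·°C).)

c ≈ 383 J/(kg·°C)

Heat lost by the ceramic sample = heat gained by the oil:
0.477·c·(279 − 59.3) = 0.575·1670·(59.3 − 17.5)
104.8 c = 40138  ⇒  c ≈ 383 J/(kg·°C)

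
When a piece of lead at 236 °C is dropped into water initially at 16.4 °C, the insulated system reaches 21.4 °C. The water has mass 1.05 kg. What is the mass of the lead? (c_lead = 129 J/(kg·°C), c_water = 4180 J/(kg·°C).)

Heat lost by the lead = heat gained by the water:
m·129·(236 − 21.4) = 1.05·4180·(21.4 − 16.4)
27683 m = 21945  ⇒  m ≈ 0.7927 kg

m ≈ 0.793 kg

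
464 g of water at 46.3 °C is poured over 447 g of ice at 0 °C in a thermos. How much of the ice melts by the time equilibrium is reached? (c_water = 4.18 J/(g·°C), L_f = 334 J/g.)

Cooling the water to 0 °C releases 464·4.18·46.3 = 89800 J.
Melting all 447 g of ice would need 447·334 = 149298 J.
That's not enough to melt it all — equilibrium is at 0 °C with ice remaining.
m_melt = 89800 / L_f = 268.9 g.

m_melted ≈ 269 g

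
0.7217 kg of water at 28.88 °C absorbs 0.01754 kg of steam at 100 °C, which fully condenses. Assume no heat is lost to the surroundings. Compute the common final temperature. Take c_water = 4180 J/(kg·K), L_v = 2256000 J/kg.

T_f ≈ 43.4 °C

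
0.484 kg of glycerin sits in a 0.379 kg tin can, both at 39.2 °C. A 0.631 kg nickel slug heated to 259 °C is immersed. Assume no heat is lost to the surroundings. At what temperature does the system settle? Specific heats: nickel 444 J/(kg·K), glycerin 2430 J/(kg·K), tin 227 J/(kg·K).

Heat gained plus heat lost sum to zero:
0.631×444×(T − 259) + 0.484×2430×(T − 39.2) + 0.379×227×(T − 39.2) = 0
(280.16 + 1176.1 + 86.03) T = 280.16×259 + 1176.1×39.2 + 86.03×39.2
T ≈ 79.13 °C

T_f ≈ 79.1 °C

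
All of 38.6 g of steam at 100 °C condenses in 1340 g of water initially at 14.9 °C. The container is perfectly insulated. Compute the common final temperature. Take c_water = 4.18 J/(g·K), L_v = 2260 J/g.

T_f ≈ 32.4 °C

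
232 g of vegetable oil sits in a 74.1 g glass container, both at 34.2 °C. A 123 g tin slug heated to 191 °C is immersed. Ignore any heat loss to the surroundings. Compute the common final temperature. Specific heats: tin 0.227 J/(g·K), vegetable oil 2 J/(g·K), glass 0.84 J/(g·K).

T_f = Σ m_i c_i T_i / Σ m_i c_i:
T_f = (27.92*191 + 464*34.2 + 62.24*34.2) / (27.92 + 464 + 62.24)
    = 23330 / 554.16 ≈ 42.10 °C

T_f ≈ 42.1 °C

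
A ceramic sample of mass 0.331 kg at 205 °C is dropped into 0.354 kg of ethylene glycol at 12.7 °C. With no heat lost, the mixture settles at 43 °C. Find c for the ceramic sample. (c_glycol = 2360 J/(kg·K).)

c ≈ 472 J/(kg·K)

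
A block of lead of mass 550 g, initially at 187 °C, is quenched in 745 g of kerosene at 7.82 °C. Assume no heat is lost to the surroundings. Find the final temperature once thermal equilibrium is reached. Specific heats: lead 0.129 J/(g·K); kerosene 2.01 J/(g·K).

T_f ≈ 15.9 °C

With ΣQ=0 the equilibrium temperature is the m·c-weighted mean:
T_f = (70.95·187 + 1497.4·7.82) / (70.95 + 1497.4)
    = 24978 / 1568.4 ≈ 15.93 °C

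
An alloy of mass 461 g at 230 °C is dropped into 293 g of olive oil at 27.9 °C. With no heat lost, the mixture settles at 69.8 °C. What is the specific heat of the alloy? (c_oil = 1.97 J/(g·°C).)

c ≈ 0.327 J/(g·°C)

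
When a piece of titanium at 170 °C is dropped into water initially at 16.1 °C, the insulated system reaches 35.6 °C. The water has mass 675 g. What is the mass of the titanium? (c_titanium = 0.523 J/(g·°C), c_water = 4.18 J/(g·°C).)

|Q_titanium| = |Q_water|:
m·0.523·(170 − 35.6) = 675·4.18·(35.6 − 16.1)
70.29 m = 55019  ⇒  m ≈ 782.7 g

m ≈ 783 g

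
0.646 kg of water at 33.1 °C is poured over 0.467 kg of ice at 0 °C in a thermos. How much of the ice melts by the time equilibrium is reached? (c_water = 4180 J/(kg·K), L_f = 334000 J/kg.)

m_melted ≈ 0.268 kg

Cooling the water to 0 °C releases 0.646·4180·33.1 = 89379 J.
Fully melting the ice requires m_ice L_f = 0.467·334000 = 155978 J.
That's not enough to melt it all — equilibrium is at 0 °C with ice remaining.
m_melted·334000 = 89379  ⇒  m_melted ≈ 0.2676 kg.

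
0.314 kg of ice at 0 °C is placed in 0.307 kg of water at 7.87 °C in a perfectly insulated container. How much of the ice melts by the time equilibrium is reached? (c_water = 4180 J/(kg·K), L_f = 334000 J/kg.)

m_melted ≈ 0.0302 kg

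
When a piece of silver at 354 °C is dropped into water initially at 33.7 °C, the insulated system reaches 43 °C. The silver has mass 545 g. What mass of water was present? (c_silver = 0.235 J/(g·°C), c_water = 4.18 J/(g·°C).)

Setting the total heat transfer to zero:
545·0.235·(43 − 354) + m·4.18·(43 − 33.7) = 0
38.87 m = 39831
m = 39831/38.87 ≈ 1025 g

m ≈ 1020 g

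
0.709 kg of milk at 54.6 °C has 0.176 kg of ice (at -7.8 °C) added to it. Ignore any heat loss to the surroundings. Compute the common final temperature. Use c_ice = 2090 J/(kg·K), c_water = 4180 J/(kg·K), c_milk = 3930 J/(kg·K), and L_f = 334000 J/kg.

T_f ≈ 25.7 °C

Energy conservation, ΣQ = 0:
warm ice to 0 °C: 0.176·2090·(0 − (-7.8)) = 2869.2; fusion: m_ice L_f = 0.176·334000 = 58784; warm the meltwater: 735.68 T; milk cools: 0.709·3930·(T − 54.6) = 2786.4(T − 54.6)
3522 T = 152136 − 61653 = 90483
T ≈ 25.69 °C. Since T > 0 °C, the all-ice-melts assumption holds.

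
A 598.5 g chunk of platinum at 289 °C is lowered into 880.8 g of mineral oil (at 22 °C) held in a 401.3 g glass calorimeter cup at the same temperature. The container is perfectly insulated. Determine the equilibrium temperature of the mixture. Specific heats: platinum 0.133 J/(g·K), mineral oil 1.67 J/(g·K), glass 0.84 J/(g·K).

T_f ≈ 33.3 °C

Taking heat into each body as positive, Σ m c ΔT = 0:
598.5×0.133×(T − 289) + 880.8×1.67×(T − 22) + 401.3×0.84×(T − 22) = 0
1887.6 T = 62781
T = 62781 / 1887.6 = 33.3 °C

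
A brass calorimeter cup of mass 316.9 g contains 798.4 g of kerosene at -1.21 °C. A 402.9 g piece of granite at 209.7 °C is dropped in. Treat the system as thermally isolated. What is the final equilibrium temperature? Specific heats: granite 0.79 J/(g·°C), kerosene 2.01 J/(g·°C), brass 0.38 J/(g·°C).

T_f ≈ 31.6 °C

Let T be the final temperature. ΣQ_i = 0:
402.9*0.79*(T − 209.7) + 798.4*2.01*(T − (-1.21)) + 316.9*0.38*(T − (-1.21)) = 0
(318.29 + 1604.8 + 120.42) T = 318.29*209.7 + 1604.8*(-1.21) + 120.42*(-1.21)
T ≈ 31.64 °C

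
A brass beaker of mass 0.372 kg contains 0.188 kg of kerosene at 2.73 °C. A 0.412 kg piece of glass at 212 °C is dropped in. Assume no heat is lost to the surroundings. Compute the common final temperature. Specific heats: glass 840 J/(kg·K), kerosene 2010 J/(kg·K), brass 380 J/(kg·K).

T_f ≈ 86.4 °C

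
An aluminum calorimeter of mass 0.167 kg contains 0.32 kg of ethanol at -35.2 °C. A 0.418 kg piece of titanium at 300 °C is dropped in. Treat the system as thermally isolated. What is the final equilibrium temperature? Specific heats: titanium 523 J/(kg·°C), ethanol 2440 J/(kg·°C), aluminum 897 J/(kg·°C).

T_f ≈ 28.6 °C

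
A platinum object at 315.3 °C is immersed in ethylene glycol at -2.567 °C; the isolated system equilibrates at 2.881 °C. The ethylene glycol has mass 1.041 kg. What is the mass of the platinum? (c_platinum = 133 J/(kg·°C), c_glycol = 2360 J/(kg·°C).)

Conservation of energy gives ΣQ = 0:
m·133·(2.881 − 315.3) + 1.041·2360·(2.881 − (-2.567)) = 0
-41552 m = -13384
m = -13384/-41552 ≈ 0.3221 kg

m ≈ 0.322 kg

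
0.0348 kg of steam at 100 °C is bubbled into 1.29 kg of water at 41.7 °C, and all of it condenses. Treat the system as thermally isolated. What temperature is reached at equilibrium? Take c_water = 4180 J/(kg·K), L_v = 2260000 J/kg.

Taking heat into each body as positive, Σ m c ΔT = 0:
latent heat released on condensation: 0.0348·2260000 = 78648
  condensed water 100 °C→T: 145.46(T − 100)
  water warms: 1.29·4180·(T − 41.7) = 5392.2(T − 41.7)
5537.7 T = 78648 + 14546 + 224855 = 318049
T ≈ 57.43 °C — below 100 °C, confirming all the steam condensed.

T_f ≈ 57.4 °C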